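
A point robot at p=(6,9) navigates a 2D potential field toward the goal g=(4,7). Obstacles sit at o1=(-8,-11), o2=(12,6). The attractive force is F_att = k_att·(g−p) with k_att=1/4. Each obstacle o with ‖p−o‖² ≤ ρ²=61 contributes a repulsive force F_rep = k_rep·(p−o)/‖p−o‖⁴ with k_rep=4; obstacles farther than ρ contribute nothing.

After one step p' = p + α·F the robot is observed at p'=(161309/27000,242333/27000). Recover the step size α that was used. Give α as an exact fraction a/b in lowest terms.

α = 1/20

F_att = 1/4·(g−p) = 1/4·(-2,-2) = (-0.5000,-0.5000)
o1: d²=596 > ρ²=61 → inactive
o2: d²=45 ≤ ρ²=61; F_rep = 4·(-6,3)/45² = (-0.0119,0.0059)
F = F_att + ΣF_rep = (-0.5119,-0.4941)
Δp = p'−p = (-0.0256,-0.0247); α = Δx/Fx = (-691/27000) / (-691/1350) = 1/20
check: Δy/Fy = (-667/27000) / (-667/1350) = 1/20 ✓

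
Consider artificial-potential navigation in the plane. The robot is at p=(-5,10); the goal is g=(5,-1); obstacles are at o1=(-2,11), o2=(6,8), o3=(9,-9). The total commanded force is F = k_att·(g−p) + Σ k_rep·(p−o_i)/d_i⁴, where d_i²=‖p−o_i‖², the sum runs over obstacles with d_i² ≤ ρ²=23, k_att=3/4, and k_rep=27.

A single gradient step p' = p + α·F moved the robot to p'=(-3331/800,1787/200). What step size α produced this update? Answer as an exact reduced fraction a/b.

F_att = 3/4·(g−p) = 3/4·(10,-11) = (7.5000,-8.2500)
o1: d²=10 ≤ ρ²=23; F_rep = 27·(-3,-1)/10² = (-0.8100,-0.2700)
o2: d²=125 > ρ²=23 → inactive
o3: d²=557 > ρ²=23 → inactive
F = F_att + ΣF_rep = (6.6900,-8.5200)
Δp = p'−p = (0.8363,-1.0650); α = Δx/Fx = (669/800) / (669/100) = 1/8
check: Δy/Fy = (-213/200) / (-213/25) = 1/8 ✓

α = 1/8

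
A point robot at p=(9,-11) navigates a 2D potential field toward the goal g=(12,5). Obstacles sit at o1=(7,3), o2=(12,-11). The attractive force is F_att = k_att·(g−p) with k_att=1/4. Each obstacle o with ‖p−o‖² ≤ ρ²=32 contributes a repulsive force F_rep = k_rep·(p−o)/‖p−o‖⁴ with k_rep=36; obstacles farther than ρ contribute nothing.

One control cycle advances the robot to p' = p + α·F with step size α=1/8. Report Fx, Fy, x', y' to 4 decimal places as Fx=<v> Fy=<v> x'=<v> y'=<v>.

Fx=-0.5833 Fy=4.0000 x'=8.9271 y'=-10.5000

F_att = 1/4·(g−p) = 1/4·(3,16) = (0.7500,4.0000)
o1: d²=200 > ρ²=32 → inactive
o2: d²=9 ≤ ρ²=32; F_rep = 36·(-3,0)/9² = (-1.3333,0.0000)
F = F_att + ΣF_rep = (-0.5833,4.0000)
p' = p + 1/8·F = (8.9271,-10.5000)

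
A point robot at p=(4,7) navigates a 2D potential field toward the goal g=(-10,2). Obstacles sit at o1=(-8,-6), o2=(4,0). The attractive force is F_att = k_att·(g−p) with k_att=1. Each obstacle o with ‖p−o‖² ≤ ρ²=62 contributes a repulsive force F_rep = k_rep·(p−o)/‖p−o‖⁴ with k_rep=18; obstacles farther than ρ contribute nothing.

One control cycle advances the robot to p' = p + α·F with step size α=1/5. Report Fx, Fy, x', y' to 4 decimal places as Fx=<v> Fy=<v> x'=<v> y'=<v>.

F_att = 1·(g−p) = 1·(-14,-5) = (-14.0000,-5.0000)
o1: d²=313 > ρ²=62 → inactive
o2: d²=49 ≤ ρ²=62; F_rep = 18·(0,7)/49² = (0.0000,0.0525)
F = F_att + ΣF_rep = (-14.0000,-4.9475)
p' = p + 1/5·F = (1.2000,6.0105)

Fx=-14.0000 Fy=-4.9475 x'=1.2000 y'=6.0105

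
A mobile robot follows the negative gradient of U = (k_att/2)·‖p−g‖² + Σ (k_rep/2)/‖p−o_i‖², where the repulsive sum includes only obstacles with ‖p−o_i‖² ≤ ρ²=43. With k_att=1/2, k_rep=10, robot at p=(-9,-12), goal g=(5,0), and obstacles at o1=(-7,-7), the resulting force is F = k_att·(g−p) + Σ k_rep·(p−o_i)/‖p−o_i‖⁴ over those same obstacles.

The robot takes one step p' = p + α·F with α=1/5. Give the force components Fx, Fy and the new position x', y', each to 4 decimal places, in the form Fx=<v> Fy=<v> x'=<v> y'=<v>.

F_att = 1/2·(g−p) = 1/2·(14,12) = (7.0000,6.0000)
o1: d²=29 ≤ ρ²=43; F_rep = 10·(-2,-5)/29² = (-0.0238,-0.0595)
F = F_att + ΣF_rep = (6.9762,5.9405)
p' = p + 1/5·F = (-7.6048,-10.8119)

Fx=6.9762 Fy=5.9405 x'=-7.6048 y'=-10.8119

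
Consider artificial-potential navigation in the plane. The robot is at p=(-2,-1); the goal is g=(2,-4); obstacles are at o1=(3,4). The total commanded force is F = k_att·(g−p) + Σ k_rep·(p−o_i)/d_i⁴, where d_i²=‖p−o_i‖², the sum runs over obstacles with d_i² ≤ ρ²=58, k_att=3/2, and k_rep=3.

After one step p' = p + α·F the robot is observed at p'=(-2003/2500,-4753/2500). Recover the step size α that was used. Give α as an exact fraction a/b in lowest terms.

F_att = 3/2·(g−p) = 3/2·(4,-3) = (6.0000,-4.5000)
o1: d²=50 ≤ ρ²=58; F_rep = 3·(-5,-5)/50² = (-0.0060,-0.0060)
F = F_att + ΣF_rep = (5.9940,-4.5060)
Δp = p'−p = (1.1988,-0.9012); α = Δx/Fx = (2997/2500) / (2997/500) = 1/5
check: Δy/Fy = (-2253/2500) / (-2253/500) = 1/5 ✓

α = 1/5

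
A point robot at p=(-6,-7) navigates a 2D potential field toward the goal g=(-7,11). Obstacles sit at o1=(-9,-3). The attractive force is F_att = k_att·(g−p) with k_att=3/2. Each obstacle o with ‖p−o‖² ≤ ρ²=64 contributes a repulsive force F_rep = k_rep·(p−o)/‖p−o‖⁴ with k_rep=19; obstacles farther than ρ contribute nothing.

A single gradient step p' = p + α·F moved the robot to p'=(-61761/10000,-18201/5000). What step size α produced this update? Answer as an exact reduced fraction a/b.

F_att = 3/2·(g−p) = 3/2·(-1,18) = (-1.5000,27.0000)
o1: d²=25 ≤ ρ²=64; F_rep = 19·(3,-4)/25² = (0.0912,-0.1216)
F = F_att + ΣF_rep = (-1.4088,26.8784)
Δp = p'−p = (-0.1761,3.3598); α = Δx/Fx = (-1761/10000) / (-1761/1250) = 1/8
check: Δy/Fy = (16799/5000) / (16799/625) = 1/8 ✓

α = 1/8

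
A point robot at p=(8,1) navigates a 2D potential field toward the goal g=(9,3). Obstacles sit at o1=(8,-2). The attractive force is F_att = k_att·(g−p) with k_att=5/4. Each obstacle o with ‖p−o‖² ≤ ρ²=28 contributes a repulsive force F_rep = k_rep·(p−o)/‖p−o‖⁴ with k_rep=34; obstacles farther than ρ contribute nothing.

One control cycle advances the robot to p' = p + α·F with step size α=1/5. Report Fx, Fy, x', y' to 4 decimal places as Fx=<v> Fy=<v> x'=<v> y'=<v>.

F_att = 5/4·(g−p) = 5/4·(1,2) = (1.2500,2.5000)
o1: d²=9 ≤ ρ²=28; F_rep = 34·(0,3)/9² = (0.0000,1.2593)
F = F_att + ΣF_rep = (1.2500,3.7593)
p' = p + 1/5·F = (8.2500,1.7519)

Fx=1.2500 Fy=3.7593 x'=8.2500 y'=1.7519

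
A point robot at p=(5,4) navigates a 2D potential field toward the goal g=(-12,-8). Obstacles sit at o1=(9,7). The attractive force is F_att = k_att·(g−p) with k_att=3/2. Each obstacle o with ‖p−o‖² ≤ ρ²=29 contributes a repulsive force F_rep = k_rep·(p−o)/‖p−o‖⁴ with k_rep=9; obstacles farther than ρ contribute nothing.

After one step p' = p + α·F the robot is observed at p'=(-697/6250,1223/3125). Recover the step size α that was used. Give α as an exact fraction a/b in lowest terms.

α = 1/5

F_att = 3/2·(g−p) = 3/2·(-17,-12) = (-25.5000,-18.0000)
o1: d²=25 ≤ ρ²=29; F_rep = 9·(-4,-3)/25² = (-0.0576,-0.0432)
F = F_att + ΣF_rep = (-25.5576,-18.0432)
Δp = p'−p = (-5.1115,-3.6086); α = Δx/Fx = (-31947/6250) / (-31947/1250) = 1/5
check: Δy/Fy = (-11277/3125) / (-11277/625) = 1/5 ✓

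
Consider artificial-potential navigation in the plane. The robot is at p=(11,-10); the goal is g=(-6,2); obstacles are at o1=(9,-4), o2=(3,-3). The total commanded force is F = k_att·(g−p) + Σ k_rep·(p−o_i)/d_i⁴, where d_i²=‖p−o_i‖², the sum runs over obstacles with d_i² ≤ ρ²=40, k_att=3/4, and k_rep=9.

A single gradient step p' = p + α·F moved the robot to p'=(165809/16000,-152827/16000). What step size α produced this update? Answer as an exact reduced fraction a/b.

F_att = 3/4·(g−p) = 3/4·(-17,12) = (-12.7500,9.0000)
o1: d²=40 ≤ ρ²=40; F_rep = 9·(2,-6)/40² = (0.0112,-0.0338)
o2: d²=113 > ρ²=40 → inactive
F = F_att + ΣF_rep = (-12.7387,8.9663)
Δp = p'−p = (-0.6369,0.4483); α = Δx/Fx = (-10191/16000) / (-10191/800) = 1/20
check: Δy/Fy = (7173/16000) / (7173/800) = 1/20 ✓

α = 1/20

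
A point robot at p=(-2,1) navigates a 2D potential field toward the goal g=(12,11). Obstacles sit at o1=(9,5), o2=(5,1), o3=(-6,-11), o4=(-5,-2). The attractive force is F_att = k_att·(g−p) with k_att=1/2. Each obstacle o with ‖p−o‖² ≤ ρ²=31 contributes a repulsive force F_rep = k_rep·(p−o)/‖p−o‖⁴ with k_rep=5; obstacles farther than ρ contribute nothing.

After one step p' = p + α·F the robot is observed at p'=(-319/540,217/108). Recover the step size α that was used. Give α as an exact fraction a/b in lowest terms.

α = 1/5

F_att = 1/2·(g−p) = 1/2·(14,10) = (7.0000,5.0000)
o1: d²=137 > ρ²=31 → inactive
o2: d²=49 > ρ²=31 → inactive
o3: d²=160 > ρ²=31 → inactive
o4: d²=18 ≤ ρ²=31; F_rep = 5·(3,3)/18² = (0.0463,0.0463)
F = F_att + ΣF_rep = (7.0463,5.0463)
Δp = p'−p = (1.4093,1.0093); α = Δx/Fx = (761/540) / (761/108) = 1/5
check: Δy/Fy = (109/108) / (545/108) = 1/5 ✓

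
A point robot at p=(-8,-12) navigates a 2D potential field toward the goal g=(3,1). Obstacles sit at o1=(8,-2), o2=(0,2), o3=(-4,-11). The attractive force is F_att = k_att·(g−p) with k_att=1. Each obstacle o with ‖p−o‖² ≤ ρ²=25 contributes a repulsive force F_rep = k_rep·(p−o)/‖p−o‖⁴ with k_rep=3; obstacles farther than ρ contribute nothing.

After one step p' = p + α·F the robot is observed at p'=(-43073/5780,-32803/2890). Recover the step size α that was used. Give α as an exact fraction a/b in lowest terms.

α = 1/20

F_att = 1·(g−p) = 1·(11,13) = (11.0000,13.0000)
o1: d²=356 > ρ²=25 → inactive
o2: d²=260 > ρ²=25 → inactive
o3: d²=17 ≤ ρ²=25; F_rep = 3·(-4,-1)/17² = (-0.0415,-0.0104)
F = F_att + ΣF_rep = (10.9585,12.9896)
Δp = p'−p = (0.5479,0.6495); α = Δx/Fx = (3167/5780) / (3167/289) = 1/20
check: Δy/Fy = (1877/2890) / (3754/289) = 1/20 ✓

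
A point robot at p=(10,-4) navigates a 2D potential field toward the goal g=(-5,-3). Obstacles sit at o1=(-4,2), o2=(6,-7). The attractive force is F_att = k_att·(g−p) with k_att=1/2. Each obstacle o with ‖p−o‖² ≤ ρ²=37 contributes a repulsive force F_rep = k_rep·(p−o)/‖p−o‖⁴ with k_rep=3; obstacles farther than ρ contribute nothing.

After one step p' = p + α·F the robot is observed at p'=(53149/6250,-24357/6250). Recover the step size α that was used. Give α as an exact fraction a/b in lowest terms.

F_att = 1/2·(g−p) = 1/2·(-15,1) = (-7.5000,0.5000)
o1: d²=232 > ρ²=37 → inactive
o2: d²=25 ≤ ρ²=37; F_rep = 3·(4,3)/25² = (0.0192,0.0144)
F = F_att + ΣF_rep = (-7.4808,0.5144)
Δp = p'−p = (-1.4962,0.1029); α = Δx/Fx = (-9351/6250) / (-9351/1250) = 1/5
check: Δy/Fy = (643/6250) / (643/1250) = 1/5 ✓

α = 1/5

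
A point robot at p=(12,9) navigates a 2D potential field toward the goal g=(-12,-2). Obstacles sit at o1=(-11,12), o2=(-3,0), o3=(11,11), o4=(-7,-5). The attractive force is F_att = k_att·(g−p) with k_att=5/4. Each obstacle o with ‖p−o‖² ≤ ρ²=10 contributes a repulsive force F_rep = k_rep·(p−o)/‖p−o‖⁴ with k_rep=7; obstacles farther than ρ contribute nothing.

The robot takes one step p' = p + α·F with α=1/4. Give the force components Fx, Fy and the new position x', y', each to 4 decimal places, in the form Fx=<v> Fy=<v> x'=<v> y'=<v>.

F_att = 5/4·(g−p) = 5/4·(-24,-11) = (-30.0000,-13.7500)
o1: d²=538 > ρ²=10 → inactive
o2: d²=306 > ρ²=10 → inactive
o3: d²=5 ≤ ρ²=10; F_rep = 7·(1,-2)/5² = (0.2800,-0.5600)
o4: d²=557 > ρ²=10 → inactive
F = F_att + ΣF_rep = (-29.7200,-14.3100)
p' = p + 1/4·F = (4.5700,5.4225)

Fx=-29.7200 Fy=-14.3100 x'=4.5700 y'=5.4225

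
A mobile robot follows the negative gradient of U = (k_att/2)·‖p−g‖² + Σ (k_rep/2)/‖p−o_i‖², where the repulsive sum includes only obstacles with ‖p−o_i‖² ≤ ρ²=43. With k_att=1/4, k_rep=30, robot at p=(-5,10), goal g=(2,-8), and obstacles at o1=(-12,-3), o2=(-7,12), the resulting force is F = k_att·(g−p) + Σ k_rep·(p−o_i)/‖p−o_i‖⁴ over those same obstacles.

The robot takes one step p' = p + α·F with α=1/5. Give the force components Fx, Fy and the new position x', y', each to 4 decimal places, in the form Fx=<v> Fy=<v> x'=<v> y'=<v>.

Fx=2.6875 Fy=-5.4375 x'=-4.4625 y'=8.9125

F_att = 1/4·(g−p) = 1/4·(7,-18) = (1.7500,-4.5000)
o1: d²=218 > ρ²=43 → inactive
o2: d²=8 ≤ ρ²=43; F_rep = 30·(2,-2)/8² = (0.9375,-0.9375)
F = F_att + ΣF_rep = (2.6875,-5.4375)
p' = p + 1/5·F = (-4.4625,8.9125)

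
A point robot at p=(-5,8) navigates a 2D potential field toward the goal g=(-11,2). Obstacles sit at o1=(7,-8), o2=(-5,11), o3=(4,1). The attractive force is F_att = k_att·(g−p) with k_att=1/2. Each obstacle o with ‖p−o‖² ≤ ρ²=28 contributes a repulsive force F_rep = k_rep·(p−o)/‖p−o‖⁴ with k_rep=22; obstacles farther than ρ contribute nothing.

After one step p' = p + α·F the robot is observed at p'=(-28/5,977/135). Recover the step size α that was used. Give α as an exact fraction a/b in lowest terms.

α = 1/5

F_att = 1/2·(g−p) = 1/2·(-6,-6) = (-3.0000,-3.0000)
o1: d²=400 > ρ²=28 → inactive
o2: d²=9 ≤ ρ²=28; F_rep = 22·(0,-3)/9² = (0.0000,-0.8148)
o3: d²=130 > ρ²=28 → inactive
F = F_att + ΣF_rep = (-3.0000,-3.8148)
Δp = p'−p = (-0.6000,-0.7630); α = Δx/Fx = (-3/5) / (-3) = 1/5
check: Δy/Fy = (-103/135) / (-103/27) = 1/5 ✓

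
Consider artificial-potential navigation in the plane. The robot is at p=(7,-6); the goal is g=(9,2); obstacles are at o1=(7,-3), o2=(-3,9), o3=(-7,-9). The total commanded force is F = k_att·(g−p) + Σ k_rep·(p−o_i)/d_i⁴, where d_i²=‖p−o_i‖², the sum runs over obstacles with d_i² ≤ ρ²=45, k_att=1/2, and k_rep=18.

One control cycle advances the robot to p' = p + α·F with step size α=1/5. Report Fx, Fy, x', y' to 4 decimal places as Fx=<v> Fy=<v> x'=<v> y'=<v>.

F_att = 1/2·(g−p) = 1/2·(2,8) = (1.0000,4.0000)
o1: d²=9 ≤ ρ²=45; F_rep = 18·(0,-3)/9² = (0.0000,-0.6667)
o2: d²=325 > ρ²=45 → inactive
o3: d²=205 > ρ²=45 → inactive
F = F_att + ΣF_rep = (1.0000,3.3333)
p' = p + 1/5·F = (7.2000,-5.3333)

Fx=1.0000 Fy=3.3333 x'=7.2000 y'=-5.3333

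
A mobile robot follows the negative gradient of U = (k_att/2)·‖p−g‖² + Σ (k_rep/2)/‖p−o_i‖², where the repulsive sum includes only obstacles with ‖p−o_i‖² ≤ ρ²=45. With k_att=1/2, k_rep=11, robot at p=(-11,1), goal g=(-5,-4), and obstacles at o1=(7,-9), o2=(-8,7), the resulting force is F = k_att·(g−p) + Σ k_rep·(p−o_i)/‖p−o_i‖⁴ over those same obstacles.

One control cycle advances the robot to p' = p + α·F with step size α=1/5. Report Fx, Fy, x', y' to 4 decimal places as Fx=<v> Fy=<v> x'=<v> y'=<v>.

F_att = 1/2·(g−p) = 1/2·(6,-5) = (3.0000,-2.5000)
o1: d²=424 > ρ²=45 → inactive
o2: d²=45 ≤ ρ²=45; F_rep = 11·(-3,-6)/45² = (-0.0163,-0.0326)
F = F_att + ΣF_rep = (2.9837,-2.5326)
p' = p + 1/5·F = (-10.4033,0.4935)

Fx=2.9837 Fy=-2.5326 x'=-10.4033 y'=0.4935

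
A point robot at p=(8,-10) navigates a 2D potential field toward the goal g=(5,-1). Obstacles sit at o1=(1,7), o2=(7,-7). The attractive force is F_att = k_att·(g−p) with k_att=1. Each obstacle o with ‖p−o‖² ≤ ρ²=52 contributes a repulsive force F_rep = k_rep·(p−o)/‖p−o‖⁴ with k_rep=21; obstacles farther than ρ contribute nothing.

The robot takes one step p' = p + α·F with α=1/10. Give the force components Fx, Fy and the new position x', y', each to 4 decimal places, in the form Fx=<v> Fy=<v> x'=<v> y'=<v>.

Fx=-2.7900 Fy=8.3700 x'=7.7210 y'=-9.1630

F_att = 1·(g−p) = 1·(-3,9) = (-3.0000,9.0000)
o1: d²=338 > ρ²=52 → inactive
o2: d²=10 ≤ ρ²=52; F_rep = 21·(1,-3)/10² = (0.2100,-0.6300)
F = F_att + ΣF_rep = (-2.7900,8.3700)
p' = p + 1/10·F = (7.7210,-9.1630)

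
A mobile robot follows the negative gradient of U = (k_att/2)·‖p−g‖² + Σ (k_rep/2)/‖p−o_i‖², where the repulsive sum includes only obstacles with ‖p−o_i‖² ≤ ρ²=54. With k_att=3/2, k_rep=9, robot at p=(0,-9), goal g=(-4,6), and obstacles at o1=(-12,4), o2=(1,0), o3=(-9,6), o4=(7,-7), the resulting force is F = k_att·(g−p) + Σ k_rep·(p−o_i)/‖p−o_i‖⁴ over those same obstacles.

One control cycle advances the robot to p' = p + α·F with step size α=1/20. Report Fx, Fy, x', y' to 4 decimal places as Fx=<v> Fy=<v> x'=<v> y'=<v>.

Fx=-6.0224 Fy=22.4936 x'=-0.3011 y'=-7.8753

F_att = 3/2·(g−p) = 3/2·(-4,15) = (-6.0000,22.5000)
o1: d²=313 > ρ²=54 → inactive
o2: d²=82 > ρ²=54 → inactive
o3: d²=306 > ρ²=54 → inactive
o4: d²=53 ≤ ρ²=54; F_rep = 9·(-7,-2)/53² = (-0.0224,-0.0064)
F = F_att + ΣF_rep = (-6.0224,22.4936)
p' = p + 1/20·F = (-0.3011,-7.8753)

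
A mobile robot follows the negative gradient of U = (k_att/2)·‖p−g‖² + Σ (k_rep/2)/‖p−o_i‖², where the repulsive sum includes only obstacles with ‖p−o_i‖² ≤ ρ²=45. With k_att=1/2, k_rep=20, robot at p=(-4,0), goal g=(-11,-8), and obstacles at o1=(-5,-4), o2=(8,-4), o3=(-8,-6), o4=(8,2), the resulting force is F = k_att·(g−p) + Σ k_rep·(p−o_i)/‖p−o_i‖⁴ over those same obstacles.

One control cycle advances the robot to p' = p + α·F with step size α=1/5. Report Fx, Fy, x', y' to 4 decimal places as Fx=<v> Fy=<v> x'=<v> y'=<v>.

F_att = 1/2·(g−p) = 1/2·(-7,-8) = (-3.5000,-4.0000)
o1: d²=17 ≤ ρ²=45; F_rep = 20·(1,4)/17² = (0.0692,0.2768)
o2: d²=160 > ρ²=45 → inactive
o3: d²=52 > ρ²=45 → inactive
o4: d²=148 > ρ²=45 → inactive
F = F_att + ΣF_rep = (-3.4308,-3.7232)
p' = p + 1/5·F = (-4.6862,-0.7446)

Fx=-3.4308 Fy=-3.7232 x'=-4.6862 y'=-0.7446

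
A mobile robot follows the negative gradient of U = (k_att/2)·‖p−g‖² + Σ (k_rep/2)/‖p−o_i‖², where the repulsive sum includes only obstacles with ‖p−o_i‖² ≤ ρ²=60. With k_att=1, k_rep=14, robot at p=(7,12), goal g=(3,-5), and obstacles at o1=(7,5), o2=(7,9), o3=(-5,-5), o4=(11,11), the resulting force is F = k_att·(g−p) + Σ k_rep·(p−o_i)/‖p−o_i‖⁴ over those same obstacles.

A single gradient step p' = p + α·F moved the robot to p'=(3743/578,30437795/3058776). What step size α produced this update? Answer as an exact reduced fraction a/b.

F_att = 1·(g−p) = 1·(-4,-17) = (-4.0000,-17.0000)
o1: d²=49 ≤ ρ²=60; F_rep = 14·(0,7)/49² = (0.0000,0.0408)
o2: d²=9 ≤ ρ²=60; F_rep = 14·(0,3)/9² = (0.0000,0.5185)
o3: d²=433 > ρ²=60 → inactive
o4: d²=17 ≤ ρ²=60; F_rep = 14·(-4,1)/17² = (-0.1938,0.0484)
F = F_att + ΣF_rep = (-4.1938,-16.3922)
Δp = p'−p = (-0.5242,-2.0490); α = Δx/Fx = (-303/578) / (-1212/289) = 1/8
check: Δy/Fy = (-6267517/3058776) / (-6267517/382347) = 1/8 ✓

α = 1/8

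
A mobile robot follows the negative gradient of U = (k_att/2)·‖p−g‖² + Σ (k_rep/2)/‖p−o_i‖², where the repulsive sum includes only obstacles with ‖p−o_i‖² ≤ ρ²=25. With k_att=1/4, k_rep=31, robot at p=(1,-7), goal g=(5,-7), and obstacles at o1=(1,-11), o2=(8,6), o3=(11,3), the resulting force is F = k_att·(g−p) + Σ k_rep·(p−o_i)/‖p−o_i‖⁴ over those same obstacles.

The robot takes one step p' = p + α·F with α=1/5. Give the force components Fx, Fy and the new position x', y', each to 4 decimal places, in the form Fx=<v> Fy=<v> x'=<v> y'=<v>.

Fx=1.0000 Fy=0.4844 x'=1.2000 y'=-6.9031

F_att = 1/4·(g−p) = 1/4·(4,0) = (1.0000,0.0000)
o1: d²=16 ≤ ρ²=25; F_rep = 31·(0,4)/16² = (0.0000,0.4844)
o2: d²=218 > ρ²=25 → inactive
o3: d²=200 > ρ²=25 → inactive
F = F_att + ΣF_rep = (1.0000,0.4844)
p' = p + 1/5·F = (1.2000,-6.9031)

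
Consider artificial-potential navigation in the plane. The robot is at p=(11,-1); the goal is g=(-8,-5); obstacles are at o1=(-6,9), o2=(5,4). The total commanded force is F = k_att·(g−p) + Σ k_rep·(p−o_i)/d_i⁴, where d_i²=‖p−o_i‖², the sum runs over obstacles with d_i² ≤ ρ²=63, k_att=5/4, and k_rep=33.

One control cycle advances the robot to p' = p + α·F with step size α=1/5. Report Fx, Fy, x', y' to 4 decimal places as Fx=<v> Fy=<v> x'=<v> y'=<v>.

F_att = 5/4·(g−p) = 5/4·(-19,-4) = (-23.7500,-5.0000)
o1: d²=389 > ρ²=63 → inactive
o2: d²=61 ≤ ρ²=63; F_rep = 33·(6,-5)/61² = (0.0532,-0.0443)
F = F_att + ΣF_rep = (-23.6968,-5.0443)
p' = p + 1/5·F = (6.2606,-2.0089)

Fx=-23.6968 Fy=-5.0443 x'=6.2606 y'=-2.0089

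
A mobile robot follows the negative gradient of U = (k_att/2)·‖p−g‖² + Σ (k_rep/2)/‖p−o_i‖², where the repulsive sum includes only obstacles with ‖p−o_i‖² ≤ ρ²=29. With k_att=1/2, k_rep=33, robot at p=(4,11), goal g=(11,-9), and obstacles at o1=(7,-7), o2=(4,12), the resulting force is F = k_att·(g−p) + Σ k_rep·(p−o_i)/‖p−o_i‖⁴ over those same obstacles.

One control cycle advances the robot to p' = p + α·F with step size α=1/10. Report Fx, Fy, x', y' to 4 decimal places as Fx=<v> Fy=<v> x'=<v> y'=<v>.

F_att = 1/2·(g−p) = 1/2·(7,-20) = (3.5000,-10.0000)
o1: d²=333 > ρ²=29 → inactive
o2: d²=1 ≤ ρ²=29; F_rep = 33·(0,-1)/1² = (0.0000,-33.0000)
F = F_att + ΣF_rep = (3.5000,-43.0000)
p' = p + 1/10·F = (4.3500,6.7000)

Fx=3.5000 Fy=-43.0000 x'=4.3500 y'=6.7000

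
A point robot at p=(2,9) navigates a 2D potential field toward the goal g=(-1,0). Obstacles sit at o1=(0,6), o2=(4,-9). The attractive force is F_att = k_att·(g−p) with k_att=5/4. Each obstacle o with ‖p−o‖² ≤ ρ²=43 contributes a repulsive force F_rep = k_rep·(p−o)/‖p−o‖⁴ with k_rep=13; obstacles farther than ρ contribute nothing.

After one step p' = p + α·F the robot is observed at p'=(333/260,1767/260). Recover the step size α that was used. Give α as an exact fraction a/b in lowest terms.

α = 1/5

F_att = 5/4·(g−p) = 5/4·(-3,-9) = (-3.7500,-11.2500)
o1: d²=13 ≤ ρ²=43; F_rep = 13·(2,3)/13² = (0.1538,0.2308)
o2: d²=328 > ρ²=43 → inactive
F = F_att + ΣF_rep = (-3.5962,-11.0192)
Δp = p'−p = (-0.7192,-2.2038); α = Δx/Fx = (-187/260) / (-187/52) = 1/5
check: Δy/Fy = (-573/260) / (-573/52) = 1/5 ✓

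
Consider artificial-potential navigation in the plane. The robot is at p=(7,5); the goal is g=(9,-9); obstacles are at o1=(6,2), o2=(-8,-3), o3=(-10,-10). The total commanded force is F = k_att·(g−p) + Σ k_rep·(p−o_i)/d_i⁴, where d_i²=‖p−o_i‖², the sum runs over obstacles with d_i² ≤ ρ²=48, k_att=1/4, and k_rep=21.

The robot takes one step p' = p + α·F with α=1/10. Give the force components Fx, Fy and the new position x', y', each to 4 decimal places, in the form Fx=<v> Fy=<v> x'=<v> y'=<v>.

Fx=0.7100 Fy=-2.8700 x'=7.0710 y'=4.7130

F_att = 1/4·(g−p) = 1/4·(2,-14) = (0.5000,-3.5000)
o1: d²=10 ≤ ρ²=48; F_rep = 21·(1,3)/10² = (0.2100,0.6300)
o2: d²=289 > ρ²=48 → inactive
o3: d²=514 > ρ²=48 → inactive
F = F_att + ΣF_rep = (0.7100,-2.8700)
p' = p + 1/10·F = (7.0710,4.7130)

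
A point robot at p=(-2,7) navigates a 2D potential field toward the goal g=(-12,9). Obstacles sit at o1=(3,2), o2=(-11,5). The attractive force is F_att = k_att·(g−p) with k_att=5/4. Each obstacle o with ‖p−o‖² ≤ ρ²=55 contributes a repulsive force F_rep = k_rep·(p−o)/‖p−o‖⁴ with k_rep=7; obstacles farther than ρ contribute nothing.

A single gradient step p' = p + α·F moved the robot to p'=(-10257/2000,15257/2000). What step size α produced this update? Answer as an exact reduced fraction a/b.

F_att = 5/4·(g−p) = 5/4·(-10,2) = (-12.5000,2.5000)
o1: d²=50 ≤ ρ²=55; F_rep = 7·(-5,5)/50² = (-0.0140,0.0140)
o2: d²=85 > ρ²=55 → inactive
F = F_att + ΣF_rep = (-12.5140,2.5140)
Δp = p'−p = (-3.1285,0.6285); α = Δx/Fx = (-6257/2000) / (-6257/500) = 1/4
check: Δy/Fy = (1257/2000) / (1257/500) = 1/4 ✓

α = 1/4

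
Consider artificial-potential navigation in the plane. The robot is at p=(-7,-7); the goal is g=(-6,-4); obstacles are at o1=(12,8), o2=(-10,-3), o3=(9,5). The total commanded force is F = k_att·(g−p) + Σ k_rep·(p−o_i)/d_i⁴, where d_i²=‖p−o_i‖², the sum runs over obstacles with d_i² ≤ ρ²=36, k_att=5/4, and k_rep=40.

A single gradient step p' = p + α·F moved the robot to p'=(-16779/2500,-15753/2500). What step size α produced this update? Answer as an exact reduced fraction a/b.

α = 1/5

F_att = 5/4·(g−p) = 5/4·(1,3) = (1.2500,3.7500)
o1: d²=586 > ρ²=36 → inactive
o2: d²=25 ≤ ρ²=36; F_rep = 40·(3,-4)/25² = (0.1920,-0.2560)
o3: d²=400 > ρ²=36 → inactive
F = F_att + ΣF_rep = (1.4420,3.4940)
Δp = p'−p = (0.2884,0.6988); α = Δx/Fx = (721/2500) / (721/500) = 1/5
check: Δy/Fy = (1747/2500) / (1747/500) = 1/5 ✓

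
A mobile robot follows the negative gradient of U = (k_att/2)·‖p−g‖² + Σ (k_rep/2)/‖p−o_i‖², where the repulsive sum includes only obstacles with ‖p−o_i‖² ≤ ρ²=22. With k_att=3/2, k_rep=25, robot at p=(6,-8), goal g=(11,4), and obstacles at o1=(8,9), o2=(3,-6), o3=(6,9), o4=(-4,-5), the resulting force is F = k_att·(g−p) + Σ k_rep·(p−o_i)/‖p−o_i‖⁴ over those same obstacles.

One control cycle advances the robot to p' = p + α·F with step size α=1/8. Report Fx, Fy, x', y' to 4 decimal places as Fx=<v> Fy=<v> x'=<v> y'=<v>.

Fx=7.9438 Fy=17.7041 x'=6.9930 y'=-5.7870

F_att = 3/2·(g−p) = 3/2·(5,12) = (7.5000,18.0000)
o1: d²=293 > ρ²=22 → inactive
o2: d²=13 ≤ ρ²=22; F_rep = 25·(3,-2)/13² = (0.4438,-0.2959)
o3: d²=289 > ρ²=22 → inactive
o4: d²=109 > ρ²=22 → inactive
F = F_att + ΣF_rep = (7.9438,17.7041)
p' = p + 1/8·F = (6.9930,-5.7870)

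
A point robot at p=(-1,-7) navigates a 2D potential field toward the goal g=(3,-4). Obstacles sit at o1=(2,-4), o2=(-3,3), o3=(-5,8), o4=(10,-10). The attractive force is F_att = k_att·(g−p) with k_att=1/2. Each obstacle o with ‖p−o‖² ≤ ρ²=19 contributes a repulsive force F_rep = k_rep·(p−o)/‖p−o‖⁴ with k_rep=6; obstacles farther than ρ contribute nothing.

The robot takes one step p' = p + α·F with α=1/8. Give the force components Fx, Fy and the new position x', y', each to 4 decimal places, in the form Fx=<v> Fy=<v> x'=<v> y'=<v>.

Fx=1.9444 Fy=1.4444 x'=-0.7569 y'=-6.8194

F_att = 1/2·(g−p) = 1/2·(4,3) = (2.0000,1.5000)
o1: d²=18 ≤ ρ²=19; F_rep = 6·(-3,-3)/18² = (-0.0556,-0.0556)
o2: d²=104 > ρ²=19 → inactive
o3: d²=241 > ρ²=19 → inactive
o4: d²=130 > ρ²=19 → inactive
F = F_att + ΣF_rep = (1.9444,1.4444)
p' = p + 1/8·F = (-0.7569,-6.8194)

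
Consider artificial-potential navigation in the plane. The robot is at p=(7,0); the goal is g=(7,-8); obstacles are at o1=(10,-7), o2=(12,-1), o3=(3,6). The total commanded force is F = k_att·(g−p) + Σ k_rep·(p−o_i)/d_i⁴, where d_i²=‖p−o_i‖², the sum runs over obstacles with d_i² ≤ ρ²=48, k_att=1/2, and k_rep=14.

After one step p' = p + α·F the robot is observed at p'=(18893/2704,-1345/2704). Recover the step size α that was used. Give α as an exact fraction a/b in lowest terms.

α = 1/8

F_att = 1/2·(g−p) = 1/2·(0,-8) = (0.0000,-4.0000)
o1: d²=58 > ρ²=48 → inactive
o2: d²=26 ≤ ρ²=48; F_rep = 14·(-5,1)/26² = (-0.1036,0.0207)
o3: d²=52 > ρ²=48 → inactive
F = F_att + ΣF_rep = (-0.1036,-3.9793)
Δp = p'−p = (-0.0129,-0.4974); α = Δx/Fx = (-35/2704) / (-35/338) = 1/8
check: Δy/Fy = (-1345/2704) / (-1345/338) = 1/8 ✓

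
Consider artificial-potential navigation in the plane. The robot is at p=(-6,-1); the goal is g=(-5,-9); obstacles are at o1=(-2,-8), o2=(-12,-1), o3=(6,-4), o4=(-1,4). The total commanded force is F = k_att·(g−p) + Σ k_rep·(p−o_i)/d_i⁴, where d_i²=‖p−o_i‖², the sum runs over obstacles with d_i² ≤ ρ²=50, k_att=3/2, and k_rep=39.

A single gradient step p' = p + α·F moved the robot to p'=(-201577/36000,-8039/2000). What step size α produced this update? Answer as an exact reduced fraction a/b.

F_att = 3/2·(g−p) = 3/2·(1,-8) = (1.5000,-12.0000)
o1: d²=65 > ρ²=50 → inactive
o2: d²=36 ≤ ρ²=50; F_rep = 39·(6,0)/36² = (0.1806,0.0000)
o3: d²=153 > ρ²=50 → inactive
o4: d²=50 ≤ ρ²=50; F_rep = 39·(-5,-5)/50² = (-0.0780,-0.0780)
F = F_att + ΣF_rep = (1.6026,-12.0780)
Δp = p'−p = (0.4006,-3.0195); α = Δx/Fx = (14423/36000) / (14423/9000) = 1/4
check: Δy/Fy = (-6039/2000) / (-6039/500) = 1/4 ✓

α = 1/4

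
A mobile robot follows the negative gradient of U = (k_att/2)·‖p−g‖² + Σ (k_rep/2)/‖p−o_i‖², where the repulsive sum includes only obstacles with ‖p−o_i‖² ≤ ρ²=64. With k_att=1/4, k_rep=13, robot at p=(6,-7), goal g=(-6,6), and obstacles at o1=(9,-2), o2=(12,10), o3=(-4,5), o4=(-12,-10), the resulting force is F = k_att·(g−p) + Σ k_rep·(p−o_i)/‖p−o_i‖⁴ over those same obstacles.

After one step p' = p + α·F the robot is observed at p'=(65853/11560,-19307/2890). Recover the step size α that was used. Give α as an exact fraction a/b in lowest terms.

F_att = 1/4·(g−p) = 1/4·(-12,13) = (-3.0000,3.2500)
o1: d²=34 ≤ ρ²=64; F_rep = 13·(-3,-5)/34² = (-0.0337,-0.0562)
o2: d²=325 > ρ²=64 → inactive
o3: d²=244 > ρ²=64 → inactive
o4: d²=333 > ρ²=64 → inactive
F = F_att + ΣF_rep = (-3.0337,3.1938)
Δp = p'−p = (-0.3034,0.3194); α = Δx/Fx = (-3507/11560) / (-3507/1156) = 1/10
check: Δy/Fy = (923/2890) / (923/289) = 1/10 ✓

α = 1/10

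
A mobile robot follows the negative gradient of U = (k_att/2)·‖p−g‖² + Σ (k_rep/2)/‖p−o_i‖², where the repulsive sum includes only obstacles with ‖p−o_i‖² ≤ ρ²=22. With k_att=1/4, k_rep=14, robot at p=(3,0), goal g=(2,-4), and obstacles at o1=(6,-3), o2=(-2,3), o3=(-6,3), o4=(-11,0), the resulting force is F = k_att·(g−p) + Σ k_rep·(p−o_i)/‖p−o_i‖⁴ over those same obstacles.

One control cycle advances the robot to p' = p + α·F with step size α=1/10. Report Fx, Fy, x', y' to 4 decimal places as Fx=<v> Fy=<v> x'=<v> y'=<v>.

Fx=-0.3796 Fy=-0.8704 x'=2.9620 y'=-0.0870

F_att = 1/4·(g−p) = 1/4·(-1,-4) = (-0.2500,-1.0000)
o1: d²=18 ≤ ρ²=22; F_rep = 14·(-3,3)/18² = (-0.1296,0.1296)
o2: d²=34 > ρ²=22 → inactive
o3: d²=90 > ρ²=22 → inactive
o4: d²=196 > ρ²=22 → inactive
F = F_att + ΣF_rep = (-0.3796,-0.8704)
p' = p + 1/10·F = (2.9620,-0.0870)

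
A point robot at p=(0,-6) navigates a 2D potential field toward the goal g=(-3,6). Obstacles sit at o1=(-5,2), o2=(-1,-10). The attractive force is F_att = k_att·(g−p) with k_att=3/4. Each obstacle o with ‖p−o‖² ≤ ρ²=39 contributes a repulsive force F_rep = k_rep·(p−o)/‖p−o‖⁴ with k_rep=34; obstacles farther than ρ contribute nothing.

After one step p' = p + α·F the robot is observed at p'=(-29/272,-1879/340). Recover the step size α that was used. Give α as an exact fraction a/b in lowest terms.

α = 1/20

F_att = 3/4·(g−p) = 3/4·(-3,12) = (-2.2500,9.0000)
o1: d²=89 > ρ²=39 → inactive
o2: d²=17 ≤ ρ²=39; F_rep = 34·(1,4)/17² = (0.1176,0.4706)
F = F_att + ΣF_rep = (-2.1324,9.4706)
Δp = p'−p = (-0.1066,0.4735); α = Δx/Fx = (-29/272) / (-145/68) = 1/20
check: Δy/Fy = (161/340) / (161/17) = 1/20 ✓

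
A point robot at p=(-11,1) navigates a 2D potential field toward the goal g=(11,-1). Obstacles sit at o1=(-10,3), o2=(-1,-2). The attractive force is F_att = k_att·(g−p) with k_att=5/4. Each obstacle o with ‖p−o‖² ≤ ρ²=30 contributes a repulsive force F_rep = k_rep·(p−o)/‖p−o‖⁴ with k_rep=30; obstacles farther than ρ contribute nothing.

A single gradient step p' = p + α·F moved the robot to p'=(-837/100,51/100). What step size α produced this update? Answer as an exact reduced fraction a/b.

α = 1/10

F_att = 5/4·(g−p) = 5/4·(22,-2) = (27.5000,-2.5000)
o1: d²=5 ≤ ρ²=30; F_rep = 30·(-1,-2)/5² = (-1.2000,-2.4000)
o2: d²=109 > ρ²=30 → inactive
F = F_att + ΣF_rep = (26.3000,-4.9000)
Δp = p'−p = (2.6300,-0.4900); α = Δx/Fx = (263/100) / (263/10) = 1/10
check: Δy/Fy = (-49/100) / (-49/10) = 1/10 ✓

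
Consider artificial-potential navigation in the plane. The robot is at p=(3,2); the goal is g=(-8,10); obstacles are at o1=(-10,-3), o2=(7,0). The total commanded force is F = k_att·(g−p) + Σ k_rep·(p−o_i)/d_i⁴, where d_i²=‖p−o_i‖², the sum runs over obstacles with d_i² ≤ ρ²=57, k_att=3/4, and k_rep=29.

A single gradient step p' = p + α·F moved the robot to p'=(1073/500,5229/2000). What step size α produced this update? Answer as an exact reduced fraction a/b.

α = 1/10

F_att = 3/4·(g−p) = 3/4·(-11,8) = (-8.2500,6.0000)
o1: d²=194 > ρ²=57 → inactive
o2: d²=20 ≤ ρ²=57; F_rep = 29·(-4,2)/20² = (-0.2900,0.1450)
F = F_att + ΣF_rep = (-8.5400,6.1450)
Δp = p'−p = (-0.8540,0.6145); α = Δx/Fx = (-427/500) / (-427/50) = 1/10
check: Δy/Fy = (1229/2000) / (1229/200) = 1/10 ✓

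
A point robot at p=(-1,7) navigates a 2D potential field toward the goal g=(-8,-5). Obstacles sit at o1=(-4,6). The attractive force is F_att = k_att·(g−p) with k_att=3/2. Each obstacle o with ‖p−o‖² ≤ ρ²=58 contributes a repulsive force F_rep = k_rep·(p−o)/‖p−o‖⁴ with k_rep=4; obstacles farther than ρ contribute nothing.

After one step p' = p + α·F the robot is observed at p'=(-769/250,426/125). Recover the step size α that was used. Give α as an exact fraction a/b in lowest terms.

α = 1/5

F_att = 3/2·(g−p) = 3/2·(-7,-12) = (-10.5000,-18.0000)
o1: d²=10 ≤ ρ²=58; F_rep = 4·(3,1)/10² = (0.1200,0.0400)
F = F_att + ΣF_rep = (-10.3800,-17.9600)
Δp = p'−p = (-2.0760,-3.5920); α = Δx/Fx = (-519/250) / (-519/50) = 1/5
check: Δy/Fy = (-449/125) / (-449/25) = 1/5 ✓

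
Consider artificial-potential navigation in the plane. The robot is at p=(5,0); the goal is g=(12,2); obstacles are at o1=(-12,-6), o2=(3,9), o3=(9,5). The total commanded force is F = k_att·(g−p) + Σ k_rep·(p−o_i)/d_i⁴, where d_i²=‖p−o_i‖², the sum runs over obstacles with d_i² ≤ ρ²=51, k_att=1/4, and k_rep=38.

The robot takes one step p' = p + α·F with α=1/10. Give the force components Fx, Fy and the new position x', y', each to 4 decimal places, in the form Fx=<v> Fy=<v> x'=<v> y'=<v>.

F_att = 1/4·(g−p) = 1/4·(7,2) = (1.7500,0.5000)
o1: d²=325 > ρ²=51 → inactive
o2: d²=85 > ρ²=51 → inactive
o3: d²=41 ≤ ρ²=51; F_rep = 38·(-4,-5)/41² = (-0.0904,-0.1130)
F = F_att + ΣF_rep = (1.6596,0.3870)
p' = p + 1/10·F = (5.1660,0.0387)

Fx=1.6596 Fy=0.3870 x'=5.1660 y'=0.0387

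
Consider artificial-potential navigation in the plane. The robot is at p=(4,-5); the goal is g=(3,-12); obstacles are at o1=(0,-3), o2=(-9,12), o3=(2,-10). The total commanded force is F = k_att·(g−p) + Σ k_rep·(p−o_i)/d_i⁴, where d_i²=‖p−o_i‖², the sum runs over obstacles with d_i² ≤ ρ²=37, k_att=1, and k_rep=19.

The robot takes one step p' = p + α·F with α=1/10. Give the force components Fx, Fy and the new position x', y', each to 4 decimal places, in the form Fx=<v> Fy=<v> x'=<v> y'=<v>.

Fx=-0.7648 Fy=-6.9820 x'=3.9235 y'=-5.6982

F_att = 1·(g−p) = 1·(-1,-7) = (-1.0000,-7.0000)
o1: d²=20 ≤ ρ²=37; F_rep = 19·(4,-2)/20² = (0.1900,-0.0950)
o2: d²=458 > ρ²=37 → inactive
o3: d²=29 ≤ ρ²=37; F_rep = 19·(2,5)/29² = (0.0452,0.1130)
F = F_att + ΣF_rep = (-0.7648,-6.9820)
p' = p + 1/10·F = (3.9235,-5.6982)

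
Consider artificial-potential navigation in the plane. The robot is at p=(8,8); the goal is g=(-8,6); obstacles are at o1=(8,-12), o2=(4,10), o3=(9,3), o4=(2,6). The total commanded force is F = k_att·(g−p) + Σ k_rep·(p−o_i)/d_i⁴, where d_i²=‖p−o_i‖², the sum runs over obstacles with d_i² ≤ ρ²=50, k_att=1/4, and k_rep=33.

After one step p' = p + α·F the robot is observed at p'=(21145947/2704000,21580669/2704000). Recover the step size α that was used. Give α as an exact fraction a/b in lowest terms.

F_att = 1/4·(g−p) = 1/4·(-16,-2) = (-4.0000,-0.5000)
o1: d²=400 > ρ²=50 → inactive
o2: d²=20 ≤ ρ²=50; F_rep = 33·(4,-2)/20² = (0.3300,-0.1650)
o3: d²=26 ≤ ρ²=50; F_rep = 33·(-1,5)/26² = (-0.0488,0.2441)
o4: d²=40 ≤ ρ²=50; F_rep = 33·(6,2)/40² = (0.1237,0.0413)
F = F_att + ΣF_rep = (-3.5951,-0.3797)
Δp = p'−p = (-0.1798,-0.0190); α = Δx/Fx = (-486053/2704000) / (-486053/135200) = 1/20
check: Δy/Fy = (-51331/2704000) / (-51331/135200) = 1/20 ✓

α = 1/20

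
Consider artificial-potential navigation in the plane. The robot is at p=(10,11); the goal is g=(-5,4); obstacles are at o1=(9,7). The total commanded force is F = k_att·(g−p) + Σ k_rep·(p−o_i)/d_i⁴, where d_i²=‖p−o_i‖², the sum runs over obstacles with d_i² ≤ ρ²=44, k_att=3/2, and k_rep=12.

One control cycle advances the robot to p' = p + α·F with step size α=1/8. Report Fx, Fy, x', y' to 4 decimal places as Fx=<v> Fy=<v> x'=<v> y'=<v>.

Fx=-22.4585 Fy=-10.3339 x'=7.1927 y'=9.7083

F_att = 3/2·(g−p) = 3/2·(-15,-7) = (-22.5000,-10.5000)
o1: d²=17 ≤ ρ²=44; F_rep = 12·(1,4)/17² = (0.0415,0.1661)
F = F_att + ΣF_rep = (-22.4585,-10.3339)
p' = p + 1/8·F = (7.1927,9.7083)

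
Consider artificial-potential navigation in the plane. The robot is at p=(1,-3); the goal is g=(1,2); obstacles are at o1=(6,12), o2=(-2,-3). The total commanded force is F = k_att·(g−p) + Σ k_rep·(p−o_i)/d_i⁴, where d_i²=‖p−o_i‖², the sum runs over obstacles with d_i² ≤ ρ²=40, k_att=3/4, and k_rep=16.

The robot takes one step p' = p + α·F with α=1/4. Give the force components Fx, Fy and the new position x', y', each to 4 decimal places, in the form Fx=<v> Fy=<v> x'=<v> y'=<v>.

Fx=0.5926 Fy=3.7500 x'=1.1481 y'=-2.0625

F_att = 3/4·(g−p) = 3/4·(0,5) = (0.0000,3.7500)
o1: d²=250 > ρ²=40 → inactive
o2: d²=9 ≤ ρ²=40; F_rep = 16·(3,0)/9² = (0.5926,0.0000)
F = F_att + ΣF_rep = (0.5926,3.7500)
p' = p + 1/4·F = (1.1481,-2.0625)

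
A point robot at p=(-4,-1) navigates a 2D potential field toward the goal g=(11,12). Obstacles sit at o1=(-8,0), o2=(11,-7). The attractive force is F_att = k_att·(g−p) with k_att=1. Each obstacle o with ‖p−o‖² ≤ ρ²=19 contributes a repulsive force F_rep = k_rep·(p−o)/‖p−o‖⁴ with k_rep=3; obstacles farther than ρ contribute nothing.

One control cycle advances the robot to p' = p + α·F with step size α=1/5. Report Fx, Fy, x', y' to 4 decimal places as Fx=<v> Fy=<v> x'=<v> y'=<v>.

F_att = 1·(g−p) = 1·(15,13) = (15.0000,13.0000)
o1: d²=17 ≤ ρ²=19; F_rep = 3·(4,-1)/17² = (0.0415,-0.0104)
o2: d²=261 > ρ²=19 → inactive
F = F_att + ΣF_rep = (15.0415,12.9896)
p' = p + 1/5·F = (-0.9917,1.5979)

Fx=15.0415 Fy=12.9896 x'=-0.9917 y'=1.5979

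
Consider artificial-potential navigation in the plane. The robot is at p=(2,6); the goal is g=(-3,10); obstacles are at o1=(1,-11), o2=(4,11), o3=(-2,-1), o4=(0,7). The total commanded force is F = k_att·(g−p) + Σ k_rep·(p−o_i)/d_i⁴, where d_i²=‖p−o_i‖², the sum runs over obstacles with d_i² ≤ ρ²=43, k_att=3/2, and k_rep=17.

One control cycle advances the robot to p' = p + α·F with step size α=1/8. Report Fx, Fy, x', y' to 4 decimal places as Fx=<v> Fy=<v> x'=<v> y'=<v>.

F_att = 3/2·(g−p) = 3/2·(-5,4) = (-7.5000,6.0000)
o1: d²=290 > ρ²=43 → inactive
o2: d²=29 ≤ ρ²=43; F_rep = 17·(-2,-5)/29² = (-0.0404,-0.1011)
o3: d²=65 > ρ²=43 → inactive
o4: d²=5 ≤ ρ²=43; F_rep = 17·(2,-1)/5² = (1.3600,-0.6800)
F = F_att + ΣF_rep = (-6.1804,5.2189)
p' = p + 1/8·F = (1.2274,6.6524)

Fx=-6.1804 Fy=5.2189 x'=1.2274 y'=6.6524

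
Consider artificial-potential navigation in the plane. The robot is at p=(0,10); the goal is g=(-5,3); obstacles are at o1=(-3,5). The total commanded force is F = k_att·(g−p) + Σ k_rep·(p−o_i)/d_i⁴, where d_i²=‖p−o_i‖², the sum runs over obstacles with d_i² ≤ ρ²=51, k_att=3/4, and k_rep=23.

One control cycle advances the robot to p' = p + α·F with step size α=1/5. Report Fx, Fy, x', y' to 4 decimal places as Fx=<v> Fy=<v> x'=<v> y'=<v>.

Fx=-3.6903 Fy=-5.1505 x'=-0.7381 y'=8.9699

F_att = 3/4·(g−p) = 3/4·(-5,-7) = (-3.7500,-5.2500)
o1: d²=34 ≤ ρ²=51; F_rep = 23·(3,5)/34² = (0.0597,0.0995)
F = F_att + ΣF_rep = (-3.6903,-5.1505)
p' = p + 1/5·F = (-0.7381,8.9699)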